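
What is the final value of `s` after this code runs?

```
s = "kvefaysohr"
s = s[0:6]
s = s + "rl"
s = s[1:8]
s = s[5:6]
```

'r'

slice [0:6] → 'kvefay'
+ 'rl' → 'kvefayrl'
slice [1:8] → 'vefayrl'
slice [5:6] → 'r'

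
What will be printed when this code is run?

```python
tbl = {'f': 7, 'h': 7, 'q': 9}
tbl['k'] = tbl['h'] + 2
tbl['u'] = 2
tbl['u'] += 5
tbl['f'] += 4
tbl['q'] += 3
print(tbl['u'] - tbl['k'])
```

tbl['k'] = tbl['h']+2 = 9 → {'f': 7, 'h': 7, 'q': 9, 'k': 9}
tbl['u'] = 2 → {'f': 7, 'h': 7, 'q': 9, 'k': 9, 'u': 2}
tbl['u'] = 2+5 = 7 → {'f': 7, 'h': 7, 'q': 9, 'k': 9, 'u': 7}
tbl['f'] = 7+4 = 11 → {'f': 11, 'h': 7, 'q': 9, 'k': 9, 'u': 7}
tbl['q'] = 9+3 = 12 → {'f': 11, 'h': 7, 'q': 12, 'k': 9, 'u': 7}
tbl['u']-tbl['k'] = 7-9 = -2

-2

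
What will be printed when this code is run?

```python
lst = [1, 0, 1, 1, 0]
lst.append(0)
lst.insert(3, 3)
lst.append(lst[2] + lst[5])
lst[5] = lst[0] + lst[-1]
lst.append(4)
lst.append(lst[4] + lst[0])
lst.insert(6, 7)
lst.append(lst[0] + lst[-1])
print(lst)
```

[1, 0, 1, 3, 1, 2, 7, 0, 1, 4, 2, 3]

append 0 → [1, 0, 1, 1, 0, 0]
insert 3 at 3 → [1, 0, 1, 3, 1, 0, 0]
append lst[2]+lst[5] = 1+0 = 1 → [1, 0, 1, 3, 1, 0, 0, 1]
lst[5] = lst[0]+lst[-1] = 1+1 = 2 → [1, 0, 1, 3, 1, 2, 0, 1]
append 4 → [1, 0, 1, 3, 1, 2, 0, 1, 4]
append lst[4]+lst[0] = 1+1 = 2 → [1, 0, 1, 3, 1, 2, 0, 1, 4, 2]
insert 7 at 6 → [1, 0, 1, 3, 1, 2, 7, 0, 1, 4, 2]
append lst[0]+lst[-1] = 1+2 = 3 → [1, 0, 1, 3, 1, 2, 7, 0, 1, 4, 2, 3]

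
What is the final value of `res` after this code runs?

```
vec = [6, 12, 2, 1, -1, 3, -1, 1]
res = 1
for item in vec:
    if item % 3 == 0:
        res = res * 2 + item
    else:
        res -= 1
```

51

item=6: %3==0, res = 1*2+6 = 8
item=12: %3==0, res = 8*2+12 = 28
item=2: not %3==0, res = 28-1 = 27
item=1: not %3==0, res = 27-1 = 26
item=-1: not %3==0, res = 26-1 = 25
item=3: %3==0, res = 25*2+3 = 53
item=-1: not %3==0, res = 53-1 = 52
item=1: not %3==0, res = 52-1 = 51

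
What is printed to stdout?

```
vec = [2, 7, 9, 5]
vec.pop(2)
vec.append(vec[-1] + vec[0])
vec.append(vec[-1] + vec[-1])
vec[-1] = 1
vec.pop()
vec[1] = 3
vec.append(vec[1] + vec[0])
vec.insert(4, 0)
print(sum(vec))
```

pop(2) removes 9 → [2, 7, 5]
append vec[-1]+vec[0] = 5+2 = 7 → [2, 7, 5, 7]
append vec[-1]+vec[-1] = 7+7 = 14 → [2, 7, 5, 7, 14]
vec[-1] = 1 → [2, 7, 5, 7, 1]
pop() removes 1 → [2, 7, 5, 7]
vec[1] = 3 → [2, 3, 5, 7]
append vec[1]+vec[0] = 3+2 = 5 → [2, 3, 5, 7, 5]
insert 0 at 4 → [2, 3, 5, 7, 0, 5]
sum = 22

22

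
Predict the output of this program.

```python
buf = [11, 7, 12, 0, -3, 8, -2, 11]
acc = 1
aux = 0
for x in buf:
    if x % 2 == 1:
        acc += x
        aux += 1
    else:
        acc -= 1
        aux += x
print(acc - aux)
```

1

x=11: odd, acc = 1+11 = 12; aux=1
x=7: odd, acc = 12+7 = 19; aux=2
x=12: not odd, acc = 19-1 = 18; aux=14
x=0: not odd, acc = 18-1 = 17; aux=14
x=-3: odd, acc = 17+(-3) = 14; aux=15
x=8: not odd, acc = 14-1 = 13; aux=23
x=-2: not odd, acc = 13-1 = 12; aux=21
x=11: odd, acc = 12+11 = 23; aux=22
acc-aux = 23-22 = 1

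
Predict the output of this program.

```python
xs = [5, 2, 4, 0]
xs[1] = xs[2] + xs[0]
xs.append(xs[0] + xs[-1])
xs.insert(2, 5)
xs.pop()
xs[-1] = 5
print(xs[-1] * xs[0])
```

25

xs[1] = xs[2]+xs[0] = 4+5 = 9 → [5, 9, 4, 0]
append xs[0]+xs[-1] = 5+0 = 5 → [5, 9, 4, 0, 5]
insert 5 at 2 → [5, 9, 5, 4, 0, 5]
pop() removes 5 → [5, 9, 5, 4, 0]
xs[-1] = 5 → [5, 9, 5, 4, 5]
xs[-1]*xs[0] = 5*5 = 25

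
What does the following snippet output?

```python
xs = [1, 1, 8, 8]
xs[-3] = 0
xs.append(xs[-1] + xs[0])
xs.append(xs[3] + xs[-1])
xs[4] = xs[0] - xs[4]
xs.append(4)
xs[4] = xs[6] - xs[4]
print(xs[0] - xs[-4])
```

-7

xs[-3] = 0 → [1, 0, 8, 8]
append xs[-1]+xs[0] = 8+1 = 9 → [1, 0, 8, 8, 9]
append xs[3]+xs[-1] = 8+9 = 17 → [1, 0, 8, 8, 9, 17]
xs[4] = xs[0]-xs[4] = 1-9 = -8 → [1, 0, 8, 8, -8, 17]
append 4 → [1, 0, 8, 8, -8, 17, 4]
xs[4] = xs[6]-xs[4] = 4-(-8) = 12 → [1, 0, 8, 8, 12, 17, 4]
xs[0]-xs[-4] = 1-8 = -7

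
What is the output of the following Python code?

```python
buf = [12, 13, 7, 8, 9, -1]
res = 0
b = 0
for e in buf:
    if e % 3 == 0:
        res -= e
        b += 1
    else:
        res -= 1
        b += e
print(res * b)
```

e=12: %3==0, res = 0-12 = -12; b=1
e=13: not %3==0, res = (-12)-1 = -13; b=14
e=7: not %3==0, res = (-13)-1 = -14; b=21
e=8: not %3==0, res = (-14)-1 = -15; b=29
e=9: %3==0, res = (-15)-9 = -24; b=30
e=-1: not %3==0, res = (-24)-1 = -25; b=29
res*b = (-25)*29 = -725

-725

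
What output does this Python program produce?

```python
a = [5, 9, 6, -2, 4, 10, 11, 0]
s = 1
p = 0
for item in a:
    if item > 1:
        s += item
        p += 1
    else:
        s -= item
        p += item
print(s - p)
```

44

item=5: >1, s = 1+5 = 6; p=1
item=9: >1, s = 6+9 = 15; p=2
item=6: >1, s = 15+6 = 21; p=3
item=-2: not >1, s = 21-(-2) = 23; p=1
item=4: >1, s = 23+4 = 27; p=2
item=10: >1, s = 27+10 = 37; p=3
item=11: >1, s = 37+11 = 48; p=4
item=0: not >1, s = 48-0 = 48; p=4
s-p = 48-4 = 44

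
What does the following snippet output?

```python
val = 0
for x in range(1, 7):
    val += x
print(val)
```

21

x=1: val = 0+1 = 1
x=2: val = 1+2 = 3
x=3: val = 3+3 = 6
x=4: val = 6+4 = 10
x=5: val = 10+5 = 15
x=6: val = 15+6 = 21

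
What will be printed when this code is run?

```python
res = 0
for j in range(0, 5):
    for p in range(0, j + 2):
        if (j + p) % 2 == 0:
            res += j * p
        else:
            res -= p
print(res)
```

19

j=0,p=0: even sum, res = 0+0 = 0
j=0,p=1: odd sum, res = 0-1 = -1
j=1,p=0: odd sum, res = (-1)-0 = -1
j=1,p=1: even sum, res = (-1)+1 = 0
j=1,p=2: odd sum, res = 0-2 = -2
j=2,p=0: even sum, res = (-2)+0 = -2
j=2,p=1: odd sum, res = (-2)-1 = -3
j=2,p=2: even sum, res = (-3)+4 = 1
j=2,p=3: odd sum, res = 1-3 = -2
j=3,p=0: odd sum, res = (-2)-0 = -2
j=3,p=1: even sum, res = (-2)+3 = 1
j=3,p=2: odd sum, res = 1-2 = -1
j=3,p=3: even sum, res = (-1)+9 = 8
j=3,p=4: odd sum, res = 8-4 = 4
j=4,p=0: even sum, res = 4+0 = 4
j=4,p=1: odd sum, res = 4-1 = 3
j=4,p=2: even sum, res = 3+8 = 11
j=4,p=3: odd sum, res = 11-3 = 8
j=4,p=4: even sum, res = 8+16 = 24
j=4,p=5: odd sum, res = 24-5 = 19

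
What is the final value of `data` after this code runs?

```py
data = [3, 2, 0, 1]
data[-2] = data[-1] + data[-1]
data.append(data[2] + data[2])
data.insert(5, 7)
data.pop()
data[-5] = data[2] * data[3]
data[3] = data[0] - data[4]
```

[2, 2, 2, -2, 4]

data[-2] = data[-1]+data[-1] = 1+1 = 2 → [3, 2, 2, 1]
append data[2]+data[2] = 2+2 = 4 → [3, 2, 2, 1, 4]
insert 7 at 5 → [3, 2, 2, 1, 4, 7]
pop() removes 7 → [3, 2, 2, 1, 4]
data[-5] = data[2]*data[3] = 2*1 = 2 → [2, 2, 2, 1, 4]
data[3] = data[0]-data[4] = 2-4 = -2 → [2, 2, 2, -2, 4]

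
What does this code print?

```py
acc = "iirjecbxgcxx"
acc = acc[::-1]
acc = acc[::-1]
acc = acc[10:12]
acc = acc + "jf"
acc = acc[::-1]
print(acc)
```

reverse → 'xxcgxbcejrii'
reverse → 'iirjecbxgcxx'
slice [10:12] → 'xx'
+ 'jf' → 'xxjf'
reverse → 'fjxx'

fjxx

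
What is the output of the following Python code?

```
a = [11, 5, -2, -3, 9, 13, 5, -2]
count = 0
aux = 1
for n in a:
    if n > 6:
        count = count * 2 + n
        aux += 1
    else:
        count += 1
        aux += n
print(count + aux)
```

96

n=11: >6, count = 0*2+11 = 11; aux=2
n=5: not >6, count = 11+1 = 12; aux=7
n=-2: not >6, count = 12+1 = 13; aux=5
n=-3: not >6, count = 13+1 = 14; aux=2
n=9: >6, count = 14*2+9 = 37; aux=3
n=13: >6, count = 37*2+13 = 87; aux=4
n=5: not >6, count = 87+1 = 88; aux=9
n=-2: not >6, count = 88+1 = 89; aux=7
count+aux = 89+7 = 96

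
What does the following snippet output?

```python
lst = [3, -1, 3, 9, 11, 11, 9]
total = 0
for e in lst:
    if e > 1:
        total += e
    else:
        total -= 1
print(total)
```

45

e=3: >1, total = 0+3 = 3
e=-1: not >1, total = 3-1 = 2
e=3: >1, total = 2+3 = 5
e=9: >1, total = 5+9 = 14
e=11: >1, total = 14+11 = 25
e=11: >1, total = 25+11 = 36
e=9: >1, total = 36+9 = 45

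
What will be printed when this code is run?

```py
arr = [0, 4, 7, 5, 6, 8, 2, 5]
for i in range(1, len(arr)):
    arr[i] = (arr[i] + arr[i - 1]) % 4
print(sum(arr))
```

i=1: arr[1] = (4+0)%4 = 0 → [0, 0, 7, 5, 6, 8, 2, 5]
i=2: arr[2] = (7+0)%4 = 3 → [0, 0, 3, 5, 6, 8, 2, 5]
i=3: arr[3] = (5+3)%4 = 0 → [0, 0, 3, 0, 6, 8, 2, 5]
i=4: arr[4] = (6+0)%4 = 2 → [0, 0, 3, 0, 2, 8, 2, 5]
i=5: arr[5] = (8+2)%4 = 2 → [0, 0, 3, 0, 2, 2, 2, 5]
i=6: arr[6] = (2+2)%4 = 0 → [0, 0, 3, 0, 2, 2, 0, 5]
i=7: arr[7] = (5+0)%4 = 1 → [0, 0, 3, 0, 2, 2, 0, 1]
sum = 8

8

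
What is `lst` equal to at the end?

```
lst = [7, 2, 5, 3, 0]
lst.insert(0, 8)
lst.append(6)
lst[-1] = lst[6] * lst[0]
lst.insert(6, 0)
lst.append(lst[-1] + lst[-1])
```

insert 8 at 0 → [8, 7, 2, 5, 3, 0]
append 6 → [8, 7, 2, 5, 3, 0, 6]
lst[-1] = lst[6]*lst[0] = 6*8 = 48 → [8, 7, 2, 5, 3, 0, 48]
insert 0 at 6 → [8, 7, 2, 5, 3, 0, 0, 48]
append lst[-1]+lst[-1] = 48+48 = 96 → [8, 7, 2, 5, 3, 0, 0, 48, 96]

[8, 7, 2, 5, 3, 0, 0, 48, 96]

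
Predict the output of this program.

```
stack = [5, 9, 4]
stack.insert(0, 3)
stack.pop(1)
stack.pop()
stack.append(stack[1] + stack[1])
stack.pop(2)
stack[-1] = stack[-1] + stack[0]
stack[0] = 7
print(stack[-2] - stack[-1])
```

-5

insert 3 at 0 → [3, 5, 9, 4]
pop(1) removes 5 → [3, 9, 4]
pop() removes 4 → [3, 9]
append stack[1]+stack[1] = 9+9 = 18 → [3, 9, 18]
pop(2) removes 18 → [3, 9]
stack[-1] = stack[-1]+stack[0] = 9+3 = 12 → [3, 12]
stack[0] = 7 → [7, 12]
stack[-2]-stack[-1] = 7-12 = -5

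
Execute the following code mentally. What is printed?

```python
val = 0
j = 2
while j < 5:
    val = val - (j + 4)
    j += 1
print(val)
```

-21

j=2: val = 0-6 = -6
j=3: val = (-6)-7 = -13
j=4: val = (-13)-8 = -21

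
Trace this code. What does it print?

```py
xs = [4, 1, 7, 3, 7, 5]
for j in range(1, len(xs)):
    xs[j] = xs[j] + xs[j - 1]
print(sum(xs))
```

85

j=1: xs[1] = 1+4 = 5 → [4, 5, 7, 3, 7, 5]
j=2: xs[2] = 7+5 = 12 → [4, 5, 12, 3, 7, 5]
j=3: xs[3] = 3+12 = 15 → [4, 5, 12, 15, 7, 5]
j=4: xs[4] = 7+15 = 22 → [4, 5, 12, 15, 22, 5]
j=5: xs[5] = 5+22 = 27 → [4, 5, 12, 15, 22, 27]
sum = 85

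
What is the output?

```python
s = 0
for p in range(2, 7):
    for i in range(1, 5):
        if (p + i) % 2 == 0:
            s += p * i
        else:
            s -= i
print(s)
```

p=2,i=1: odd sum, s = 0-1 = -1
p=2,i=2: even sum, s = (-1)+4 = 3
p=2,i=3: odd sum, s = 3-3 = 0
p=2,i=4: even sum, s = 0+8 = 8
p=3,i=1: even sum, s = 8+3 = 11
p=3,i=2: odd sum, s = 11-2 = 9
p=3,i=3: even sum, s = 9+9 = 18
p=3,i=4: odd sum, s = 18-4 = 14
p=4,i=1: odd sum, s = 14-1 = 13
p=4,i=2: even sum, s = 13+8 = 21
p=4,i=3: odd sum, s = 21-3 = 18
p=4,i=4: even sum, s = 18+16 = 34
p=5,i=1: even sum, s = 34+5 = 39
p=5,i=2: odd sum, s = 39-2 = 37
p=5,i=3: even sum, s = 37+15 = 52
p=5,i=4: odd sum, s = 52-4 = 48
p=6,i=1: odd sum, s = 48-1 = 47
p=6,i=2: even sum, s = 47+12 = 59
p=6,i=3: odd sum, s = 59-3 = 56
p=6,i=4: even sum, s = 56+24 = 80

80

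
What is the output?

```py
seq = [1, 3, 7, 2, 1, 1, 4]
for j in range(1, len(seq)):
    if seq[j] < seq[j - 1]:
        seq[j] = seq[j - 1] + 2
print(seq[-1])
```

j=1: 3>=1, unchanged → [1, 3, 7, 2, 1, 1, 4]
j=2: 7>=3, unchanged → [1, 3, 7, 2, 1, 1, 4]
j=3: 2<7, seq[3] = 7+2 = 9 → [1, 3, 7, 9, 1, 1, 4]
j=4: 1<9, seq[4] = 9+2 = 11 → [1, 3, 7, 9, 11, 1, 4]
j=5: 1<11, seq[5] = 11+2 = 13 → [1, 3, 7, 9, 11, 13, 4]
j=6: 4<13, seq[6] = 13+2 = 15 → [1, 3, 7, 9, 11, 13, 15]

15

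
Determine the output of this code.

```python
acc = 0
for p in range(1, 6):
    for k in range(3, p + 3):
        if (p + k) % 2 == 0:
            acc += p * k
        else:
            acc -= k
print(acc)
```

p=1,k=3: even sum, acc = 0+3 = 3
p=2,k=3: odd sum, acc = 3-3 = 0
p=2,k=4: even sum, acc = 0+8 = 8
p=3,k=3: even sum, acc = 8+9 = 17
p=3,k=4: odd sum, acc = 17-4 = 13
p=3,k=5: even sum, acc = 13+15 = 28
p=4,k=3: odd sum, acc = 28-3 = 25
p=4,k=4: even sum, acc = 25+16 = 41
p=4,k=5: odd sum, acc = 41-5 = 36
p=4,k=6: even sum, acc = 36+24 = 60
p=5,k=3: even sum, acc = 60+15 = 75
p=5,k=4: odd sum, acc = 75-4 = 71
p=5,k=5: even sum, acc = 71+25 = 96
p=5,k=6: odd sum, acc = 96-6 = 90
p=5,k=7: even sum, acc = 90+35 = 125

125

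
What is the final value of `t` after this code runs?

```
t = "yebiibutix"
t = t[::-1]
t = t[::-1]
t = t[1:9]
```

reverse → 'xitubiibey'
reverse → 'yebiibutix'
slice [1:9] → 'ebiibuti'

'ebiibuti'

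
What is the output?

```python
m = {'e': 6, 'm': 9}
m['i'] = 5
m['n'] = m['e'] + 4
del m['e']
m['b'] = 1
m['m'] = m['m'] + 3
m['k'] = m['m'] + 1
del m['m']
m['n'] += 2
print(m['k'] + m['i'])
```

m['i'] = 5 → {'e': 6, 'm': 9, 'i': 5}
m['n'] = m['e']+4 = 10 → {'e': 6, 'm': 9, 'i': 5, 'n': 10}
del 'e' → {'m': 9, 'i': 5, 'n': 10}
m['b'] = 1 → {'m': 9, 'i': 5, 'n': 10, 'b': 1}
m['m'] = m['m']+3 = 12 → {'m': 12, 'i': 5, 'n': 10, 'b': 1}
m['k'] = m['m']+1 = 13 → {'m': 12, 'i': 5, 'n': 10, 'b': 1, 'k': 13}
del 'm' → {'i': 5, 'n': 10, 'b': 1, 'k': 13}
m['n'] = 10+2 = 12 → {'i': 5, 'n': 12, 'b': 1, 'k': 13}
m['k']+m['i'] = 13+5 = 18

18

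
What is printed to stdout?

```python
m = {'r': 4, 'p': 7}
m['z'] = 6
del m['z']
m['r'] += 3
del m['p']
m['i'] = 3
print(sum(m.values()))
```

m['z'] = 6 → {'r': 4, 'p': 7, 'z': 6}
del 'z' → {'r': 4, 'p': 7}
m['r'] = 4+3 = 7 → {'r': 7, 'p': 7}
del 'p' → {'r': 7}
m['i'] = 3 → {'r': 7, 'i': 3}
sum of values = 10

10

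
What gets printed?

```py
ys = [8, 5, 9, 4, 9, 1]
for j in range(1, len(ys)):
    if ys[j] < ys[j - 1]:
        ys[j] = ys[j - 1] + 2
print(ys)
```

[8, 10, 12, 14, 16, 18]

j=1: 5<8, ys[1] = 8+2 = 10 → [8, 10, 9, 4, 9, 1]
j=2: 9<10, ys[2] = 10+2 = 12 → [8, 10, 12, 4, 9, 1]
j=3: 4<12, ys[3] = 12+2 = 14 → [8, 10, 12, 14, 9, 1]
j=4: 9<14, ys[4] = 14+2 = 16 → [8, 10, 12, 14, 16, 1]
j=5: 1<16, ys[5] = 16+2 = 18 → [8, 10, 12, 14, 16, 18]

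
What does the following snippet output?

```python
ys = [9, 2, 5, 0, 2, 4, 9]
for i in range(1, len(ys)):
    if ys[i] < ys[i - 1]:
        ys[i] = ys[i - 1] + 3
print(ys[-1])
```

i=1: 2<9, ys[1] = 9+3 = 12 → [9, 12, 5, 0, 2, 4, 9]
i=2: 5<12, ys[2] = 12+3 = 15 → [9, 12, 15, 0, 2, 4, 9]
i=3: 0<15, ys[3] = 15+3 = 18 → [9, 12, 15, 18, 2, 4, 9]
i=4: 2<18, ys[4] = 18+3 = 21 → [9, 12, 15, 18, 21, 4, 9]
i=5: 4<21, ys[5] = 21+3 = 24 → [9, 12, 15, 18, 21, 24, 9]
i=6: 9<24, ys[6] = 24+3 = 27 → [9, 12, 15, 18, 21, 24, 27]

27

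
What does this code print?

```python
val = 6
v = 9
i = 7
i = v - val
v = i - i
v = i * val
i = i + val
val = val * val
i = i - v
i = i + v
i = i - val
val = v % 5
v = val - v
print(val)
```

i = 9-6 = 3
v = 3-3 = 0
v = 3*6 = 18
i = 3+6 = 9
val = 6*6 = 36
i = 9-18 = -9
i = (-9)+18 = 9
i = 9-36 = -27
val = 18%5 = 3
v = 3-18 = -15

3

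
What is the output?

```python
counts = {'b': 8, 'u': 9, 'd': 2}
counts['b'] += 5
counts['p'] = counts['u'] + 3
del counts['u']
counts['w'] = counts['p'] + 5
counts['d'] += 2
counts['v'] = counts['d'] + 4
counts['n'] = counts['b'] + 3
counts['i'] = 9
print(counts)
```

{'b': 13, 'd': 4, 'p': 12, 'w': 17, 'v': 8, 'n': 16, 'i': 9}

counts['b'] = 8+5 = 13 → {'b': 13, 'u': 9, 'd': 2}
counts['p'] = counts['u']+3 = 12 → {'b': 13, 'u': 9, 'd': 2, 'p': 12}
del 'u' → {'b': 13, 'd': 2, 'p': 12}
counts['w'] = counts['p']+5 = 17 → {'b': 13, 'd': 2, 'p': 12, 'w': 17}
counts['d'] = 2+2 = 4 → {'b': 13, 'd': 4, 'p': 12, 'w': 17}
counts['v'] = counts['d']+4 = 8 → {'b': 13, 'd': 4, 'p': 12, 'w': 17, 'v': 8}
counts['n'] = counts['b']+3 = 16 → {'b': 13, 'd': 4, 'p': 12, 'w': 17, 'v': 8, 'n': 16}
counts['i'] = 9 → {'b': 13, 'd': 4, 'p': 12, 'w': 17, 'v': 8, 'n': 16, 'i': 9}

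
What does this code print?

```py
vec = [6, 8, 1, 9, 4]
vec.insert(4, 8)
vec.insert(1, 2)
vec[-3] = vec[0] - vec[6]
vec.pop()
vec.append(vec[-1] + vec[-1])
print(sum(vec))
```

insert 8 at 4 → [6, 8, 1, 9, 8, 4]
insert 2 at 1 → [6, 2, 8, 1, 9, 8, 4]
vec[-3] = vec[0]-vec[6] = 6-4 = 2 → [6, 2, 8, 1, 2, 8, 4]
pop() removes 4 → [6, 2, 8, 1, 2, 8]
append vec[-1]+vec[-1] = 8+8 = 16 → [6, 2, 8, 1, 2, 8, 16]
sum = 43

43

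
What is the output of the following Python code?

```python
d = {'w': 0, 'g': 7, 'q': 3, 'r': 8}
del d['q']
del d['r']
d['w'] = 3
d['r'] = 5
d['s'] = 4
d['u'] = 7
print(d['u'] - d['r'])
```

2

del 'q' → {'w': 0, 'g': 7, 'r': 8}
del 'r' → {'w': 0, 'g': 7}
d['w'] = 3 → {'w': 3, 'g': 7}
d['r'] = 5 → {'w': 3, 'g': 7, 'r': 5}
d['s'] = 4 → {'w': 3, 'g': 7, 'r': 5, 's': 4}
d['u'] = 7 → {'w': 3, 'g': 7, 'r': 5, 's': 4, 'u': 7}
d['u']-d['r'] = 7-5 = 2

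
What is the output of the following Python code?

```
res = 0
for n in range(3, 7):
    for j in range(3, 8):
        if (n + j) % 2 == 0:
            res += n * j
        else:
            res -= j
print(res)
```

170

n=3,j=3: even sum, res = 0+9 = 9
n=3,j=4: odd sum, res = 9-4 = 5
n=3,j=5: even sum, res = 5+15 = 20
n=3,j=6: odd sum, res = 20-6 = 14
n=3,j=7: even sum, res = 14+21 = 35
n=4,j=3: odd sum, res = 35-3 = 32
n=4,j=4: even sum, res = 32+16 = 48
n=4,j=5: odd sum, res = 48-5 = 43
n=4,j=6: even sum, res = 43+24 = 67
n=4,j=7: odd sum, res = 67-7 = 60
n=5,j=3: even sum, res = 60+15 = 75
n=5,j=4: odd sum, res = 75-4 = 71
n=5,j=5: even sum, res = 71+25 = 96
n=5,j=6: odd sum, res = 96-6 = 90
n=5,j=7: even sum, res = 90+35 = 125
n=6,j=3: odd sum, res = 125-3 = 122
n=6,j=4: even sum, res = 122+24 = 146
n=6,j=5: odd sum, res = 146-5 = 141
n=6,j=6: even sum, res = 141+36 = 177
n=6,j=7: odd sum, res = 177-7 = 170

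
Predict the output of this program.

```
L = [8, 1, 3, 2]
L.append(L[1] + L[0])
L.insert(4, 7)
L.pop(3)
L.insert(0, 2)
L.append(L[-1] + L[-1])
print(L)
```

append L[1]+L[0] = 1+8 = 9 → [8, 1, 3, 2, 9]
insert 7 at 4 → [8, 1, 3, 2, 7, 9]
pop(3) removes 2 → [8, 1, 3, 7, 9]
insert 2 at 0 → [2, 8, 1, 3, 7, 9]
append L[-1]+L[-1] = 9+9 = 18 → [2, 8, 1, 3, 7, 9, 18]

[2, 8, 1, 3, 7, 9, 18]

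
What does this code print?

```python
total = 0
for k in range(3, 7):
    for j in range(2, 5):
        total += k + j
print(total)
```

k=3,j=2: total = 0+5 = 5
k=3,j=3: total = 5+6 = 11
k=3,j=4: total = 11+7 = 18
k=4,j=2: total = 18+6 = 24
k=4,j=3: total = 24+7 = 31
k=4,j=4: total = 31+8 = 39
k=5,j=2: total = 39+7 = 46
k=5,j=3: total = 46+8 = 54
k=5,j=4: total = 54+9 = 63
k=6,j=2: total = 63+8 = 71
k=6,j=3: total = 71+9 = 80
k=6,j=4: total = 80+10 = 90

90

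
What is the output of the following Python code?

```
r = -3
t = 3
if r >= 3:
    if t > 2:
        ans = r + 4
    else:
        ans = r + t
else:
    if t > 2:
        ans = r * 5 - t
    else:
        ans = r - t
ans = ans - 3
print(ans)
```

r=-3, t=3
r >= 3 is False; t > 2 is True
→ ans = r * 5 - t = -18
ans = (-18)-3 = -21

-21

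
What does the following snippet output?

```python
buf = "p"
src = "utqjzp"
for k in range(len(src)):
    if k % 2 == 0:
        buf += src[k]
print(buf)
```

puqz

k=0: add 'u' → 'pu'
k=1: skip
k=2: add 'q' → 'puq'
k=3: skip
k=4: add 'z' → 'puqz'
k=5: skip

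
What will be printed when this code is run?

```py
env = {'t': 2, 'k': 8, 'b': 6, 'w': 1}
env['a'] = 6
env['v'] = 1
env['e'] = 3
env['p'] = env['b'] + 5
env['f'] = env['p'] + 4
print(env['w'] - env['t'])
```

-1

env['a'] = 6 → {'t': 2, 'k': 8, 'b': 6, 'w': 1, 'a': 6}
env['v'] = 1 → {'t': 2, 'k': 8, 'b': 6, 'w': 1, 'a': 6, 'v': 1}
env['e'] = 3 → {'t': 2, 'k': 8, 'b': 6, 'w': 1, 'a': 6, 'v': 1, 'e': 3}
env['p'] = env['b']+5 = 11 → {'t': 2, 'k': 8, 'b': 6, 'w': 1, 'a': 6, 'v': 1, 'e': 3, 'p': 11}
env['f'] = env['p']+4 = 15 → {'t': 2, 'k': 8, 'b': 6, 'w': 1, 'a': 6, 'v': 1, 'e': 3, 'p': 11, 'f': 15}
env['w']-env['t'] = 1-2 = -1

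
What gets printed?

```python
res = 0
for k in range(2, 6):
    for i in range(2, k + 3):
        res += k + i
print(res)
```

k=2,i=2: res = 0+4 = 4
k=2,i=3: res = 4+5 = 9
k=2,i=4: res = 9+6 = 15
k=3,i=2: res = 15+5 = 20
k=3,i=3: res = 20+6 = 26
k=3,i=4: res = 26+7 = 33
k=3,i=5: res = 33+8 = 41
k=4,i=2: res = 41+6 = 47
k=4,i=3: res = 47+7 = 54
k=4,i=4: res = 54+8 = 62
k=4,i=5: res = 62+9 = 71
k=4,i=6: res = 71+10 = 81
k=5,i=2: res = 81+7 = 88
k=5,i=3: res = 88+8 = 96
k=5,i=4: res = 96+9 = 105
k=5,i=5: res = 105+10 = 115
k=5,i=6: res = 115+11 = 126
k=5,i=7: res = 126+12 = 138

138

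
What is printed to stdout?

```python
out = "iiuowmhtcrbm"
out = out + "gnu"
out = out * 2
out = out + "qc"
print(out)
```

+ 'gnu' → 'iiuowmhtcrbmgnu'
repeat ×2 → 'iiuowmhtcrbmgnuiiuowmhtcrbmgnu'
+ 'qc' → 'iiuowmhtcrbmgnuiiuowmhtcrbmgnuqc'

iiuowmhtcrbmgnuiiuowmhtcrbmgnuqc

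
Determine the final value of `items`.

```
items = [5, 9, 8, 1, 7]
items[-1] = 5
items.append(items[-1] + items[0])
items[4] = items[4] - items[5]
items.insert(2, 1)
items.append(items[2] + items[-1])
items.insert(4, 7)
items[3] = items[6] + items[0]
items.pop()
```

items[-1] = 5 → [5, 9, 8, 1, 5]
append items[-1]+items[0] = 5+5 = 10 → [5, 9, 8, 1, 5, 10]
items[4] = items[4]-items[5] = 5-10 = -5 → [5, 9, 8, 1, -5, 10]
insert 1 at 2 → [5, 9, 1, 8, 1, -5, 10]
append items[2]+items[-1] = 1+10 = 11 → [5, 9, 1, 8, 1, -5, 10, 11]
insert 7 at 4 → [5, 9, 1, 8, 7, 1, -5, 10, 11]
items[3] = items[6]+items[0] = (-5)+5 = 0 → [5, 9, 1, 0, 7, 1, -5, 10, 11]
pop() removes 11 → [5, 9, 1, 0, 7, 1, -5, 10]

[5, 9, 1, 0, 7, 1, -5, 10]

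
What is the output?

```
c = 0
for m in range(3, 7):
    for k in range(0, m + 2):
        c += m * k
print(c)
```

m=3,k=0: c = 0+0 = 0
m=3,k=1: c = 0+3 = 3
m=3,k=2: c = 3+6 = 9
m=3,k=3: c = 9+9 = 18
m=3,k=4: c = 18+12 = 30
m=4,k=0: c = 30+0 = 30
m=4,k=1: c = 30+4 = 34
m=4,k=2: c = 34+8 = 42
m=4,k=3: c = 42+12 = 54
m=4,k=4: c = 54+16 = 70
m=4,k=5: c = 70+20 = 90
m=5,k=0: c = 90+0 = 90
m=5,k=1: c = 90+5 = 95
m=5,k=2: c = 95+10 = 105
m=5,k=3: c = 105+15 = 120
m=5,k=4: c = 120+20 = 140
m=5,k=5: c = 140+25 = 165
m=5,k=6: c = 165+30 = 195
m=6,k=0: c = 195+0 = 195
m=6,k=1: c = 195+6 = 201
m=6,k=2: c = 201+12 = 213
m=6,k=3: c = 213+18 = 231
m=6,k=4: c = 231+24 = 255
m=6,k=5: c = 255+30 = 285
m=6,k=6: c = 285+36 = 321
m=6,k=7: c = 321+42 = 363

363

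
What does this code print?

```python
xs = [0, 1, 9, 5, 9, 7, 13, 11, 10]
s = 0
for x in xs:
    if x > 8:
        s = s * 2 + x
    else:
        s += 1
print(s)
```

388

x=0: not >8, s = 0+1 = 1
x=1: not >8, s = 1+1 = 2
x=9: >8, s = 2*2+9 = 13
x=5: not >8, s = 13+1 = 14
x=9: >8, s = 14*2+9 = 37
x=7: not >8, s = 37+1 = 38
x=13: >8, s = 38*2+13 = 89
x=11: >8, s = 89*2+11 = 189
x=10: >8, s = 189*2+10 = 388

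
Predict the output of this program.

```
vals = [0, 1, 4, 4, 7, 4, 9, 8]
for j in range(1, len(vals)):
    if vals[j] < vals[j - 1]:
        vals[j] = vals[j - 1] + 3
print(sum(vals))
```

j=1: 1>=0, unchanged → [0, 1, 4, 4, 7, 4, 9, 8]
j=2: 4>=1, unchanged → [0, 1, 4, 4, 7, 4, 9, 8]
j=3: 4>=4, unchanged → [0, 1, 4, 4, 7, 4, 9, 8]
j=4: 7>=4, unchanged → [0, 1, 4, 4, 7, 4, 9, 8]
j=5: 4<7, vals[5] = 7+3 = 10 → [0, 1, 4, 4, 7, 10, 9, 8]
j=6: 9<10, vals[6] = 10+3 = 13 → [0, 1, 4, 4, 7, 10, 13, 8]
j=7: 8<13, vals[7] = 13+3 = 16 → [0, 1, 4, 4, 7, 10, 13, 16]
sum = 55

55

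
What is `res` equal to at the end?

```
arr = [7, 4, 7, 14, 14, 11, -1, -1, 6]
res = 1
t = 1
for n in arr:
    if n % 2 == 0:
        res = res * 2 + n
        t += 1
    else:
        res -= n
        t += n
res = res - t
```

n=7: not even, res = 1-7 = -6; t=8
n=4: even, res = (-6)*2+4 = -8; t=9
n=7: not even, res = (-8)-7 = -15; t=16
n=14: even, res = (-15)*2+14 = -16; t=17
n=14: even, res = (-16)*2+14 = -18; t=18
n=11: not even, res = (-18)-11 = -29; t=29
n=-1: not even, res = (-29)-(-1) = -28; t=28
n=-1: not even, res = (-28)-(-1) = -27; t=27
n=6: even, res = (-27)*2+6 = -48; t=28
res-t = (-48)-28 = -76

-76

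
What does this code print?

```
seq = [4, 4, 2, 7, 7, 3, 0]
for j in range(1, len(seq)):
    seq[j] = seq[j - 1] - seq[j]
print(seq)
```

j=1: seq[1] = 4-4 = 0 → [4, 0, 2, 7, 7, 3, 0]
j=2: seq[2] = 0-2 = -2 → [4, 0, -2, 7, 7, 3, 0]
j=3: seq[3] = (-2)-7 = -9 → [4, 0, -2, -9, 7, 3, 0]
j=4: seq[4] = (-9)-7 = -16 → [4, 0, -2, -9, -16, 3, 0]
j=5: seq[5] = (-16)-3 = -19 → [4, 0, -2, -9, -16, -19, 0]
j=6: seq[6] = (-19)-0 = -19 → [4, 0, -2, -9, -16, -19, -19]

[4, 0, -2, -9, -16, -19, -19]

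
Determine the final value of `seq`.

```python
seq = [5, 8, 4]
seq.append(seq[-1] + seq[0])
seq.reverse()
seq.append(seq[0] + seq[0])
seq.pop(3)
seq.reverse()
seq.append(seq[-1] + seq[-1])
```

[18, 8, 4, 9, 18]

append seq[-1]+seq[0] = 4+5 = 9 → [5, 8, 4, 9]
reverse → [9, 4, 8, 5]
append seq[0]+seq[0] = 9+9 = 18 → [9, 4, 8, 5, 18]
pop(3) removes 5 → [9, 4, 8, 18]
reverse → [18, 8, 4, 9]
append seq[-1]+seq[-1] = 9+9 = 18 → [18, 8, 4, 9, 18]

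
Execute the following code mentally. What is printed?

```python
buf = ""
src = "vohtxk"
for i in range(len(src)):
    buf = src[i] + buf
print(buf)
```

i=0: prepend 'v' → 'v'
i=1: prepend 'o' → 'ov'
i=2: prepend 'h' → 'hov'
i=3: prepend 't' → 'thov'
i=4: prepend 'x' → 'xthov'
i=5: prepend 'k' → 'kxthov'

kxthov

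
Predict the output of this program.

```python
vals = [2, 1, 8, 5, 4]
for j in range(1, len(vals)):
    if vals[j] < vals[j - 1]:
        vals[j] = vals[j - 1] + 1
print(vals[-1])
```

10

j=1: 1<2, vals[1] = 2+1 = 3 → [2, 3, 8, 5, 4]
j=2: 8>=3, unchanged → [2, 3, 8, 5, 4]
j=3: 5<8, vals[3] = 8+1 = 9 → [2, 3, 8, 9, 4]
j=4: 4<9, vals[4] = 9+1 = 10 → [2, 3, 8, 9, 10]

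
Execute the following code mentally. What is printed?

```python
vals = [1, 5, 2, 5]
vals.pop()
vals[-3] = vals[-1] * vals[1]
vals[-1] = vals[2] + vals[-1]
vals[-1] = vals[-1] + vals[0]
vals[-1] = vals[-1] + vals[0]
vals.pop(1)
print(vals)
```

[10, 24]

pop() removes 5 → [1, 5, 2]
vals[-3] = vals[-1]*vals[1] = 2*5 = 10 → [10, 5, 2]
vals[-1] = vals[2]+vals[-1] = 2+2 = 4 → [10, 5, 4]
vals[-1] = vals[-1]+vals[0] = 4+10 = 14 → [10, 5, 14]
vals[-1] = vals[-1]+vals[0] = 14+10 = 24 → [10, 5, 24]
pop(1) removes 5 → [10, 24]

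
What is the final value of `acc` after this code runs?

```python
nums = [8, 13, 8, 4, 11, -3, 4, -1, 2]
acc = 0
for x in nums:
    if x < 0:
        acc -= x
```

4

x=8: not <0
x=13: not <0
x=8: not <0
x=4: not <0
x=11: not <0
x=-3: <0, acc = 0-(-3) = 3
x=4: not <0
x=-1: <0, acc = 3-(-1) = 4
x=2: not <0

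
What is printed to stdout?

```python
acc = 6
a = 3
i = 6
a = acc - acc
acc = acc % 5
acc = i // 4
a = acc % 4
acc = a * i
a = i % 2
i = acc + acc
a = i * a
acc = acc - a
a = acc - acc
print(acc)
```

6

a = 6-6 = 0
acc = 6%5 = 1
acc = 6//4 = 1
a = 1%4 = 1
acc = 1*6 = 6
a = 6%2 = 0
i = 6+6 = 12
a = 12*0 = 0
acc = 6-0 = 6
a = 6-6 = 0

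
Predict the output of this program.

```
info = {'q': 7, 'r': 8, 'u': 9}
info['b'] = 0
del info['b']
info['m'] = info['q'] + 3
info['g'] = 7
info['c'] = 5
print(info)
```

info['b'] = 0 → {'q': 7, 'r': 8, 'u': 9, 'b': 0}
del 'b' → {'q': 7, 'r': 8, 'u': 9}
info['m'] = info['q']+3 = 10 → {'q': 7, 'r': 8, 'u': 9, 'm': 10}
info['g'] = 7 → {'q': 7, 'r': 8, 'u': 9, 'm': 10, 'g': 7}
info['c'] = 5 → {'q': 7, 'r': 8, 'u': 9, 'm': 10, 'g': 7, 'c': 5}

{'q': 7, 'r': 8, 'u': 9, 'm': 10, 'g': 7, 'c': 5}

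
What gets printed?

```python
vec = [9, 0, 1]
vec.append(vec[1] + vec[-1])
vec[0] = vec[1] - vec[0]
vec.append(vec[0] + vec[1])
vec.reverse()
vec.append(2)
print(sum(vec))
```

-14

append vec[1]+vec[-1] = 0+1 = 1 → [9, 0, 1, 1]
vec[0] = vec[1]-vec[0] = 0-9 = -9 → [-9, 0, 1, 1]
append vec[0]+vec[1] = (-9)+0 = -9 → [-9, 0, 1, 1, -9]
reverse → [-9, 1, 1, 0, -9]
append 2 → [-9, 1, 1, 0, -9, 2]
sum = -14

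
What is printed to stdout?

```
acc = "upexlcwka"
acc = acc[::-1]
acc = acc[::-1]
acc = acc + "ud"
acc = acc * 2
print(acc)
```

reverse → 'akwclxepu'
reverse → 'upexlcwka'
+ 'ud' → 'upexlcwkaud'
repeat ×2 → 'upexlcwkaudupexlcwkaud'

upexlcwkaudupexlcwkaud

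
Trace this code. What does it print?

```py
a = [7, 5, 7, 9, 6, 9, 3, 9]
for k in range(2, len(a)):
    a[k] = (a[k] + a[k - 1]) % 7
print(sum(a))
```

k=2: a[2] = (7+5)%7 = 5 → [7, 5, 5, 9, 6, 9, 3, 9]
k=3: a[3] = (9+5)%7 = 0 → [7, 5, 5, 0, 6, 9, 3, 9]
k=4: a[4] = (6+0)%7 = 6 → [7, 5, 5, 0, 6, 9, 3, 9]
k=5: a[5] = (9+6)%7 = 1 → [7, 5, 5, 0, 6, 1, 3, 9]
k=6: a[6] = (3+1)%7 = 4 → [7, 5, 5, 0, 6, 1, 4, 9]
k=7: a[7] = (9+4)%7 = 6 → [7, 5, 5, 0, 6, 1, 4, 6]
sum = 34

34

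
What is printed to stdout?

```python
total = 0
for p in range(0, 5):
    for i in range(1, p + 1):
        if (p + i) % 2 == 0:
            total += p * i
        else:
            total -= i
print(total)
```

p=1,i=1: even sum, total = 0+1 = 1
p=2,i=1: odd sum, total = 1-1 = 0
p=2,i=2: even sum, total = 0+4 = 4
p=3,i=1: even sum, total = 4+3 = 7
p=3,i=2: odd sum, total = 7-2 = 5
p=3,i=3: even sum, total = 5+9 = 14
p=4,i=1: odd sum, total = 14-1 = 13
p=4,i=2: even sum, total = 13+8 = 21
p=4,i=3: odd sum, total = 21-3 = 18
p=4,i=4: even sum, total = 18+16 = 34

34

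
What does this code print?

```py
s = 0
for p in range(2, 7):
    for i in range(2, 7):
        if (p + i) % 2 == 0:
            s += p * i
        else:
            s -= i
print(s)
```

p=2,i=2: even sum, s = 0+4 = 4
p=2,i=3: odd sum, s = 4-3 = 1
p=2,i=4: even sum, s = 1+8 = 9
p=2,i=5: odd sum, s = 9-5 = 4
p=2,i=6: even sum, s = 4+12 = 16
p=3,i=2: odd sum, s = 16-2 = 14
p=3,i=3: even sum, s = 14+9 = 23
p=3,i=4: odd sum, s = 23-4 = 19
p=3,i=5: even sum, s = 19+15 = 34
p=3,i=6: odd sum, s = 34-6 = 28
p=4,i=2: even sum, s = 28+8 = 36
p=4,i=3: odd sum, s = 36-3 = 33
p=4,i=4: even sum, s = 33+16 = 49
p=4,i=5: odd sum, s = 49-5 = 44
p=4,i=6: even sum, s = 44+24 = 68
p=5,i=2: odd sum, s = 68-2 = 66
p=5,i=3: even sum, s = 66+15 = 81
p=5,i=4: odd sum, s = 81-4 = 77
p=5,i=5: even sum, s = 77+25 = 102
p=5,i=6: odd sum, s = 102-6 = 96
p=6,i=2: even sum, s = 96+12 = 108
p=6,i=3: odd sum, s = 108-3 = 105
p=6,i=4: even sum, s = 105+24 = 129
p=6,i=5: odd sum, s = 129-5 = 124
p=6,i=6: even sum, s = 124+36 = 160

160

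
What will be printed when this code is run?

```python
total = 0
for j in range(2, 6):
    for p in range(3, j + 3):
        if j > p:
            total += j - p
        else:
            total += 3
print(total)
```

j=2,p=3: not 2>3, total = 0+3 = 3
j=2,p=4: not 2>4, total = 3+3 = 6
j=3,p=3: not 3>3, total = 6+3 = 9
j=3,p=4: not 3>4, total = 9+3 = 12
j=3,p=5: not 3>5, total = 12+3 = 15
j=4,p=3: 4>3, total = 15+1 = 16
j=4,p=4: not 4>4, total = 16+3 = 19
j=4,p=5: not 4>5, total = 19+3 = 22
j=4,p=6: not 4>6, total = 22+3 = 25
j=5,p=3: 5>3, total = 25+2 = 27
j=5,p=4: 5>4, total = 27+1 = 28
j=5,p=5: not 5>5, total = 28+3 = 31
j=5,p=6: not 5>6, total = 31+3 = 34
j=5,p=7: not 5>7, total = 34+3 = 37

37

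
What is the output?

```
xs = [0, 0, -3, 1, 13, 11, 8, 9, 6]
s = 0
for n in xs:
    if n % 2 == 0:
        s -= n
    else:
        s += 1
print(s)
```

n=0: even, s = 0-0 = 0
n=0: even, s = 0-0 = 0
n=-3: not even, s = 0+1 = 1
n=1: not even, s = 1+1 = 2
n=13: not even, s = 2+1 = 3
n=11: not even, s = 3+1 = 4
n=8: even, s = 4-8 = -4
n=9: not even, s = (-4)+1 = -3
n=6: even, s = (-3)-6 = -9

-9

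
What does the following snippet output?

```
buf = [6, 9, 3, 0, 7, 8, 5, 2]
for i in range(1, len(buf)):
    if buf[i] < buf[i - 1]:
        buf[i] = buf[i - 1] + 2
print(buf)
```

[6, 9, 11, 13, 15, 17, 19, 21]

i=1: 9>=6, unchanged → [6, 9, 3, 0, 7, 8, 5, 2]
i=2: 3<9, buf[2] = 9+2 = 11 → [6, 9, 11, 0, 7, 8, 5, 2]
i=3: 0<11, buf[3] = 11+2 = 13 → [6, 9, 11, 13, 7, 8, 5, 2]
i=4: 7<13, buf[4] = 13+2 = 15 → [6, 9, 11, 13, 15, 8, 5, 2]
i=5: 8<15, buf[5] = 15+2 = 17 → [6, 9, 11, 13, 15, 17, 5, 2]
i=6: 5<17, buf[6] = 17+2 = 19 → [6, 9, 11, 13, 15, 17, 19, 2]
i=7: 2<19, buf[7] = 19+2 = 21 → [6, 9, 11, 13, 15, 17, 19, 21]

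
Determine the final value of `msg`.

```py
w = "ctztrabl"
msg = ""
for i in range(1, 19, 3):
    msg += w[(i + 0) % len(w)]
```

'trlzac'

i=1: add w[1]='t' → 't'
i=4: add w[4]='r' → 'tr'
i=7: add w[7]='l' → 'trl'
i=10: add w[2]='z' → 'trlz'
i=13: add w[5]='a' → 'trlza'
i=16: add w[0]='c' → 'trlzac'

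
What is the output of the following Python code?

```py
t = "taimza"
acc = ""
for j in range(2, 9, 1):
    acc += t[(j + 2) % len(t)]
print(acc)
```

zataimz

j=2: add t[4]='z' → 'z'
j=3: add t[5]='a' → 'za'
j=4: add t[0]='t' → 'zat'
j=5: add t[1]='a' → 'zata'
j=6: add t[2]='i' → 'zatai'
j=7: add t[3]='m' → 'zataim'
j=8: add t[4]='z' → 'zataimz'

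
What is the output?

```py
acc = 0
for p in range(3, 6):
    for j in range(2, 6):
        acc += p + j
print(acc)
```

90

p=3,j=2: acc = 0+5 = 5
p=3,j=3: acc = 5+6 = 11
p=3,j=4: acc = 11+7 = 18
p=3,j=5: acc = 18+8 = 26
p=4,j=2: acc = 26+6 = 32
p=4,j=3: acc = 32+7 = 39
p=4,j=4: acc = 39+8 = 47
p=4,j=5: acc = 47+9 = 56
p=5,j=2: acc = 56+7 = 63
p=5,j=3: acc = 63+8 = 71
p=5,j=4: acc = 71+9 = 80
p=5,j=5: acc = 80+10 = 90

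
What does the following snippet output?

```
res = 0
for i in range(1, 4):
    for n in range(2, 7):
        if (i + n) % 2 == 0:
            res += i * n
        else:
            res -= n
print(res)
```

i=1,n=2: odd sum, res = 0-2 = -2
i=1,n=3: even sum, res = (-2)+3 = 1
i=1,n=4: odd sum, res = 1-4 = -3
i=1,n=5: even sum, res = (-3)+5 = 2
i=1,n=6: odd sum, res = 2-6 = -4
i=2,n=2: even sum, res = (-4)+4 = 0
i=2,n=3: odd sum, res = 0-3 = -3
i=2,n=4: even sum, res = (-3)+8 = 5
i=2,n=5: odd sum, res = 5-5 = 0
i=2,n=6: even sum, res = 0+12 = 12
i=3,n=2: odd sum, res = 12-2 = 10
i=3,n=3: even sum, res = 10+9 = 19
i=3,n=4: odd sum, res = 19-4 = 15
i=3,n=5: even sum, res = 15+15 = 30
i=3,n=6: odd sum, res = 30-6 = 24

24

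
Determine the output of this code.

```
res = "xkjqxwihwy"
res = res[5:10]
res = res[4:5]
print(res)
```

slice [5:10] → 'wihwy'
slice [4:5] → 'y'

y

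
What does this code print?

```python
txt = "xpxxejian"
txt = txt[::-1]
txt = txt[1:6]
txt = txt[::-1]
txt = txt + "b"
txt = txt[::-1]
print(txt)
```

baijex

reverse → 'naijexxpx'
slice [1:6] → 'aijex'
reverse → 'xejia'
+ 'b' → 'xejiab'
reverse → 'baijex'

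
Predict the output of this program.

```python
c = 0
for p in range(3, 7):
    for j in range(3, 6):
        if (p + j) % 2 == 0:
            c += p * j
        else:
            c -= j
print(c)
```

80

p=3,j=3: even sum, c = 0+9 = 9
p=3,j=4: odd sum, c = 9-4 = 5
p=3,j=5: even sum, c = 5+15 = 20
p=4,j=3: odd sum, c = 20-3 = 17
p=4,j=4: even sum, c = 17+16 = 33
p=4,j=5: odd sum, c = 33-5 = 28
p=5,j=3: even sum, c = 28+15 = 43
p=5,j=4: odd sum, c = 43-4 = 39
p=5,j=5: even sum, c = 39+25 = 64
p=6,j=3: odd sum, c = 64-3 = 61
p=6,j=4: even sum, c = 61+24 = 85
p=6,j=5: odd sum, c = 85-5 = 80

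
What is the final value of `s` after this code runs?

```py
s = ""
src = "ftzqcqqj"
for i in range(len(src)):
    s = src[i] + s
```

'jqqcqztf'

i=0: prepend 'f' → 'f'
i=1: prepend 't' → 'tf'
i=2: prepend 'z' → 'ztf'
i=3: prepend 'q' → 'qztf'
i=4: prepend 'c' → 'cqztf'
i=5: prepend 'q' → 'qcqztf'
i=6: prepend 'q' → 'qqcqztf'
i=7: prepend 'j' → 'jqqcqztf'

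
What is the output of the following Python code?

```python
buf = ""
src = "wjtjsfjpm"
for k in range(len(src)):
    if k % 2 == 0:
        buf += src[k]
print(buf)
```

wtsjm

k=0: add 'w' → 'w'
k=1: skip
k=2: add 't' → 'wt'
k=3: skip
k=4: add 's' → 'wts'
k=5: skip
k=6: add 'j' → 'wtsj'
k=7: skip
k=8: add 'm' → 'wtsjm'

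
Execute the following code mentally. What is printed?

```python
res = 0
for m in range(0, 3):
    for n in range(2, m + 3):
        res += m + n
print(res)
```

24

m=0,n=2: res = 0+2 = 2
m=1,n=2: res = 2+3 = 5
m=1,n=3: res = 5+4 = 9
m=2,n=2: res = 9+4 = 13
m=2,n=3: res = 13+5 = 18
m=2,n=4: res = 18+6 = 24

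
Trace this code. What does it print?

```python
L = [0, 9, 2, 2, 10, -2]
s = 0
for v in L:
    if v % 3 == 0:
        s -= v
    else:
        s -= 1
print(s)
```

v=0: %3==0, s = 0-0 = 0
v=9: %3==0, s = 0-9 = -9
v=2: not %3==0, s = (-9)-1 = -10
v=2: not %3==0, s = (-10)-1 = -11
v=10: not %3==0, s = (-11)-1 = -12
v=-2: not %3==0, s = (-12)-1 = -13

-13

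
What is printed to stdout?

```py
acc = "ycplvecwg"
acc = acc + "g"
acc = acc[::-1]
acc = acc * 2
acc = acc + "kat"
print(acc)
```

ggwcevlpcyggwcevlpcykat

+ 'g' → 'ycplvecwgg'
reverse → 'ggwcevlpcy'
repeat ×2 → 'ggwcevlpcyggwcevlpcy'
+ 'kat' → 'ggwcevlpcyggwcevlpcykat'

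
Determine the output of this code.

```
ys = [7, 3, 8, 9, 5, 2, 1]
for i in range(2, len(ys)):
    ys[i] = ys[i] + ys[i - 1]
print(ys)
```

[7, 3, 11, 20, 25, 27, 28]

i=2: ys[2] = 8+3 = 11 → [7, 3, 11, 9, 5, 2, 1]
i=3: ys[3] = 9+11 = 20 → [7, 3, 11, 20, 5, 2, 1]
i=4: ys[4] = 5+20 = 25 → [7, 3, 11, 20, 25, 2, 1]
i=5: ys[5] = 2+25 = 27 → [7, 3, 11, 20, 25, 27, 1]
i=6: ys[6] = 1+27 = 28 → [7, 3, 11, 20, 25, 27, 28]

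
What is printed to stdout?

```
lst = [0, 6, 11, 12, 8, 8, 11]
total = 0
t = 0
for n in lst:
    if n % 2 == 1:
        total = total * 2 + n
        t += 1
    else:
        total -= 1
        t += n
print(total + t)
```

n=0: not odd, total = 0-1 = -1; t=0
n=6: not odd, total = (-1)-1 = -2; t=6
n=11: odd, total = (-2)*2+11 = 7; t=7
n=12: not odd, total = 7-1 = 6; t=19
n=8: not odd, total = 6-1 = 5; t=27
n=8: not odd, total = 5-1 = 4; t=35
n=11: odd, total = 4*2+11 = 19; t=36
total+t = 19+36 = 55

55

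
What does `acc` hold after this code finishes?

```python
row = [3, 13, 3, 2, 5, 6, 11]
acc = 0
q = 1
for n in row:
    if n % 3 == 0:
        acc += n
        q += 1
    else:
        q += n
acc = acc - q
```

-23

n=3: %3==0, acc = 0+3 = 3; q=2
n=13: not %3==0; q=15
n=3: %3==0, acc = 3+3 = 6; q=16
n=2: not %3==0; q=18
n=5: not %3==0; q=23
n=6: %3==0, acc = 6+6 = 12; q=24
n=11: not %3==0; q=35
acc-q = 12-35 = -23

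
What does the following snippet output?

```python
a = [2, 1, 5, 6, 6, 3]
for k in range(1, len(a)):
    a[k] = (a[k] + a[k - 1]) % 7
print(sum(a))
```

14

k=1: a[1] = (1+2)%7 = 3 → [2, 3, 5, 6, 6, 3]
k=2: a[2] = (5+3)%7 = 1 → [2, 3, 1, 6, 6, 3]
k=3: a[3] = (6+1)%7 = 0 → [2, 3, 1, 0, 6, 3]
k=4: a[4] = (6+0)%7 = 6 → [2, 3, 1, 0, 6, 3]
k=5: a[5] = (3+6)%7 = 2 → [2, 3, 1, 0, 6, 2]
sum = 14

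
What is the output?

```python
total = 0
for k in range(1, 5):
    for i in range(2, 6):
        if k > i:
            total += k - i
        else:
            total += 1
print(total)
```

k=1,i=2: not 1>2, total = 0+1 = 1
k=1,i=3: not 1>3, total = 1+1 = 2
k=1,i=4: not 1>4, total = 2+1 = 3
k=1,i=5: not 1>5, total = 3+1 = 4
k=2,i=2: not 2>2, total = 4+1 = 5
k=2,i=3: not 2>3, total = 5+1 = 6
k=2,i=4: not 2>4, total = 6+1 = 7
k=2,i=5: not 2>5, total = 7+1 = 8
k=3,i=2: 3>2, total = 8+1 = 9
k=3,i=3: not 3>3, total = 9+1 = 10
k=3,i=4: not 3>4, total = 10+1 = 11
k=3,i=5: not 3>5, total = 11+1 = 12
k=4,i=2: 4>2, total = 12+2 = 14
k=4,i=3: 4>3, total = 14+1 = 15
k=4,i=4: not 4>4, total = 15+1 = 16
k=4,i=5: not 4>5, total = 16+1 = 17

17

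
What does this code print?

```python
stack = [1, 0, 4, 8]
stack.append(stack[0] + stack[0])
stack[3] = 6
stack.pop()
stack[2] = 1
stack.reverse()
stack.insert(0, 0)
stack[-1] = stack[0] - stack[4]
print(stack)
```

append stack[0]+stack[0] = 1+1 = 2 → [1, 0, 4, 8, 2]
stack[3] = 6 → [1, 0, 4, 6, 2]
pop() removes 2 → [1, 0, 4, 6]
stack[2] = 1 → [1, 0, 1, 6]
reverse → [6, 1, 0, 1]
insert 0 at 0 → [0, 6, 1, 0, 1]
stack[-1] = stack[0]-stack[4] = 0-1 = -1 → [0, 6, 1, 0, -1]

[0, 6, 1, 0, -1]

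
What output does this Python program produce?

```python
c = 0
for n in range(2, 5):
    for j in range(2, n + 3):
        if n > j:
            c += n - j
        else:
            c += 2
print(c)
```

22

n=2,j=2: not 2>2, c = 0+2 = 2
n=2,j=3: not 2>3, c = 2+2 = 4
n=2,j=4: not 2>4, c = 4+2 = 6
n=3,j=2: 3>2, c = 6+1 = 7
n=3,j=3: not 3>3, c = 7+2 = 9
n=3,j=4: not 3>4, c = 9+2 = 11
n=3,j=5: not 3>5, c = 11+2 = 13
n=4,j=2: 4>2, c = 13+2 = 15
n=4,j=3: 4>3, c = 15+1 = 16
n=4,j=4: not 4>4, c = 16+2 = 18
n=4,j=5: not 4>5, c = 18+2 = 20
n=4,j=6: not 4>6, c = 20+2 = 22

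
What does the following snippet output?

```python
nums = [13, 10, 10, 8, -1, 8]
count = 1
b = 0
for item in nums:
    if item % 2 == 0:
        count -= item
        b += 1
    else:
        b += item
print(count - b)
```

-51

item=13: not even; b=13
item=10: even, count = 1-10 = -9; b=14
item=10: even, count = (-9)-10 = -19; b=15
item=8: even, count = (-19)-8 = -27; b=16
item=-1: not even; b=15
item=8: even, count = (-27)-8 = -35; b=16
count-b = (-35)-16 = -51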